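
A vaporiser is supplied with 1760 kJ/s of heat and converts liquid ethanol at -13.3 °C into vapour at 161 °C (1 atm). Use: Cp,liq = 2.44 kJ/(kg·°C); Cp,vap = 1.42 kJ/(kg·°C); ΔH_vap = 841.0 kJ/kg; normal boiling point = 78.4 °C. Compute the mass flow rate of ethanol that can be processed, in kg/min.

ṁ = 89.3 kg/min

Δh = 2.44×(78.4−-13.3) + 841.0 + 1.42×(161−78.4) = 1182 kJ/kg
Q = 1760 kJ/s = 1760 kJ/s = 105600 kJ/min
ṁ = Q/Δh = 105600 / 1182 = 89.337 kg/min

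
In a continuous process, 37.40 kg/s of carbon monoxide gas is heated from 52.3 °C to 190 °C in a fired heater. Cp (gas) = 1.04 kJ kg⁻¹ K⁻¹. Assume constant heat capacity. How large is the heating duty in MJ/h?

Q = ṁ·Cp·ΔT = 37.40 × 1.04 × (190 − 52.3) = 5356 kJ/s
Heating duty = 19282 MJ/h

Q = 19300 MJ/h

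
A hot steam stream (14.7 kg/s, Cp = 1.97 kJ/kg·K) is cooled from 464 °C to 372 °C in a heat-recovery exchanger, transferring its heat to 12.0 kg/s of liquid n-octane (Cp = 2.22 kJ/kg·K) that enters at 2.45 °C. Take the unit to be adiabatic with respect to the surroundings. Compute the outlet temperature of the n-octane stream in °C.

T_c,out = 102 °C

Heat released by hot stream: Q = 14.7 × 1.97 × (464 − 372) = 2664.2 kJ/s
Energy balance on cold side (adiabatic exchanger): Q = ṁ_c·Cp_c·(T_c,out − T_c,in)
T_c,out = 2.45 + 2664.2/(12.0 × 2.22) = 102.46 °C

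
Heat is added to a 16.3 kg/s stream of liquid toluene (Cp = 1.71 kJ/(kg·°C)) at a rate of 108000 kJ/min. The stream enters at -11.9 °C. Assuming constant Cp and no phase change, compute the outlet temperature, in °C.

T_out = 52.7 °C

Q = 108000 kJ/min = 1800 kJ/s
ΔT = Q/(ṁ·Cp) = 1800/(16.3×1.71) = 64.579 K
T_out = -11.9 + 64.579 = 52.679 °C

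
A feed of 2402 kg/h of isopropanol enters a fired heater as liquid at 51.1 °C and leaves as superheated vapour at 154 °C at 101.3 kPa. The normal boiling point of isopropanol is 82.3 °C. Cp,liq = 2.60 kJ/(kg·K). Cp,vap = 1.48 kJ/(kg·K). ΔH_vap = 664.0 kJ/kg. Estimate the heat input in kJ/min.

Q = 34100 kJ/min

liquid 51.1→82.3 °C: 81.12 kJ/kg
vaporisation at 82.3 °C: 664 kJ/kg
vapour 82.3→154 °C: 106.12 kJ/kg
Δh = 81.12 + 664 + 106.12 = 851.24 kJ/kg
Q = ṁ·Δh = 2402 kg/h × 851.24 kJ/kg = 2.0447e+06 kJ/h
|Q| = 567.96 kW = 34078 kJ/min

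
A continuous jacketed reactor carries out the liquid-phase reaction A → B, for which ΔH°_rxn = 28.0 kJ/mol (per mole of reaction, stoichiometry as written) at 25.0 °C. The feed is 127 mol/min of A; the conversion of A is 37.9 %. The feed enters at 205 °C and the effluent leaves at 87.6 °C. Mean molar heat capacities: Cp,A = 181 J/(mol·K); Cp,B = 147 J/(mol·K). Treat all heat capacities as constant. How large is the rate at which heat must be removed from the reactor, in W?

Extent of reaction ξ = 0.379 × 127 = 48.133 mol/min
Reaction term: ξ·ΔH°_rxn = 48.133 × 28.0 = 1347.7 kJ/min
Sensible, feed 205→25 °C: -4137.7 kJ/min
Outlet flows (mol/min): A 78.867, B 48.133
Sensible, products 25→87.6 °C: 1336.5 kJ/min
Q = ΔH = -1453.4 kJ/min = -24.223 kW
Heat removed = 24223 W

Q_out = 24200 W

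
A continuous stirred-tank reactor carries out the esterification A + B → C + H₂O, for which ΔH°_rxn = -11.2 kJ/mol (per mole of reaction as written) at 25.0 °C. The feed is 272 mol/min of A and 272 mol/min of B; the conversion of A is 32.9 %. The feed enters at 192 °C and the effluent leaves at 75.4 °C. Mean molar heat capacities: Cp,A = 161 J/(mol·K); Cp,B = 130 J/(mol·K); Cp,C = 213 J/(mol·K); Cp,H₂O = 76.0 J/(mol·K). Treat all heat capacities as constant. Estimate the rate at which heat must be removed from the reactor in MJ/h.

Extent of reaction ξ = 0.329 × 272 = 89.488 mol/min
Reaction term: ξ·ΔH°_rxn = 89.488 × -11.2 = -1002.3 kJ/min
Sensible, feed 192→25 °C: -13218 kJ/min
Outlet flows (mol/min): A 182.51, B 182.51, C 89.488, H₂O 89.488
Sensible, products 25→75.4 °C: 3980.2 kJ/min
Q = ΔH = -10240 kJ/min = -170.67 kW
Heat removed = 614.42 MJ/h

Q_out = 614 MJ/h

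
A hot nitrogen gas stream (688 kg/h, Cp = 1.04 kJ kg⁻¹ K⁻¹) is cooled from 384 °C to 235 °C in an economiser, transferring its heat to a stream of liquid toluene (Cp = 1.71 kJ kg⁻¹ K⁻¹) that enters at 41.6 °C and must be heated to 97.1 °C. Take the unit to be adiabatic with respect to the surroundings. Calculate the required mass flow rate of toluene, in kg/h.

Heat released by hot stream: Q = 688 × 1.04 × (384 − 235) = 106610 kJ/h
Energy balance on cold side (adiabatic exchanger): Q = ṁ_c·Cp_c·(T_c,out − T_c,in)
ṁ_c = 106610 / [1.71 × (97.1 − 41.6)] = 1123.4 kg/h

ṁ_c = 1120 kg/h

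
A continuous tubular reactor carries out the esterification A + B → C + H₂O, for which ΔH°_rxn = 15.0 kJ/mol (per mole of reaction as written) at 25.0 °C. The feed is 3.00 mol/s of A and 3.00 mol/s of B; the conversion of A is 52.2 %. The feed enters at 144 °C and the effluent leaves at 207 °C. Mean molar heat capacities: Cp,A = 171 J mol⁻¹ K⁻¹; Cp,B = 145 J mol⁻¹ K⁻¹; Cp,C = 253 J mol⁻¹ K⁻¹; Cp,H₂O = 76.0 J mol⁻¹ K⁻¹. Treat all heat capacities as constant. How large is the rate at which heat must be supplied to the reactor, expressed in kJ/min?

Extent of reaction ξ = 0.522 × 3.00 = 1.566 mol/s
Reaction term: ξ·ΔH°_rxn = 1.566 × 15.0 = 23.49 kJ/s
Sensible, feed 144→25 °C: -112.81 kJ/s
Outlet flows (mol/s): A 1.434, B 1.434, C 1.566, H₂O 1.566
Sensible, products 25→207 °C: 176.24 kJ/s
Q = ΔH = 86.919 kJ/s = 86.919 kW
Heat supplied = 5215.1 kJ/min

Q_in = 5220 kJ/min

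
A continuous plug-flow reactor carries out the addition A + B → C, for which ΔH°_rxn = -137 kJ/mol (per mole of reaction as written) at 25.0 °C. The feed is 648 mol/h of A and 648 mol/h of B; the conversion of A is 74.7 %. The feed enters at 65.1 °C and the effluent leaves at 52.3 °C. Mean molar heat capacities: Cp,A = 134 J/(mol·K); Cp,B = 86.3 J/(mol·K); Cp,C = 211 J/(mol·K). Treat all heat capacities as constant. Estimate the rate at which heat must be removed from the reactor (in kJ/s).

Extent of reaction ξ = 0.747 × 648 = 484.06 mol/h
Reaction term: ξ·ΔH°_rxn = 484.06 × -137 = -66316 kJ/h
Sensible, feed 65.1→25 °C: -5724.5 kJ/h
Outlet flows (mol/h): A 163.94, B 163.94, C 484.06
Sensible, products 25→52.3 °C: 3774.3 kJ/h
Q = ΔH = -68266 kJ/h = -18.963 kW
Heat removed = 18.963 kJ/s

Q_out = 19.0 kJ/s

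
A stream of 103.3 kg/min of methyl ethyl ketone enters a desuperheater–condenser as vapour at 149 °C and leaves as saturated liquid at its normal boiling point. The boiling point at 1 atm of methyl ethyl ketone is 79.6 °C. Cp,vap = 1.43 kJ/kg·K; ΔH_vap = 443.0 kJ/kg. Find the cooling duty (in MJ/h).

vapour 149→79.6 °C: -99.242 kJ/kg
condensation at 79.6 °C: -443 kJ/kg
Δh = -99.242 + -443 = -542.24 kJ/kg
Q = ṁ·Δh = 103.3 kg/min × -542.24 kJ/kg = -56014 kJ/min
|Q| = 933.56 kW = 3360.8 MJ/h

Q_c = 3360 MJ/h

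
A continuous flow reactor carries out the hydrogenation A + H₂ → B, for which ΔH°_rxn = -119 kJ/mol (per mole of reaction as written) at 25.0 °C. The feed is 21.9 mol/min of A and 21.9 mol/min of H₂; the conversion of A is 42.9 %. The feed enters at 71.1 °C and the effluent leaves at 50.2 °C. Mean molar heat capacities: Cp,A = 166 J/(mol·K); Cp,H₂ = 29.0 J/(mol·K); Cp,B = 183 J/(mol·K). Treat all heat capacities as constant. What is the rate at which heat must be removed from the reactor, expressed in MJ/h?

Extent of reaction ξ = 0.429 × 21.9 = 9.3951 mol/min
Reaction term: ξ·ΔH°_rxn = 9.3951 × -119 = -1118 kJ/min
Sensible, feed 71.1→25 °C: -196.87 kJ/min
Outlet flows (mol/min): A 12.505, H₂ 12.505, B 9.3951
Sensible, products 25→50.2 °C: 104.78 kJ/min
Q = ΔH = -1210.1 kJ/min = -20.169 kW
Heat removed = 72.607 MJ/h

Q_out = 72.6 MJ/h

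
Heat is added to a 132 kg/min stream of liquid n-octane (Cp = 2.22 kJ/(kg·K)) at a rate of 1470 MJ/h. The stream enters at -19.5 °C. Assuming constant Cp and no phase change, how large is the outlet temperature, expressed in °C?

Q = 1470 MJ/h = 24500 kJ/min
ΔT = Q/(ṁ·Cp) = 24500/(132×2.22) = 83.606 K
T_out = -19.5 + 83.606 = 64.106 °C

T_out = 64.1 °C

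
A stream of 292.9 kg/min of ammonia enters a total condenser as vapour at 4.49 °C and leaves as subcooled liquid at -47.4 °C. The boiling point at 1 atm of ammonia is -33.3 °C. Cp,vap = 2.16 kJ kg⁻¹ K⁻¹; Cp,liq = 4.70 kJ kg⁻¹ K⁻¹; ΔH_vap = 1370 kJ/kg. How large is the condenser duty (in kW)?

Q_c = 7410 kW

vapour 4.49→-33.3 °C: -81.626 kJ/kg
condensation at -33.3 °C: -1370 kJ/kg
liquid -33.3→-47.4 °C: -66.27 kJ/kg
Δh = -81.626 + -1370 + -66.27 = -1517.9 kJ/kg
Q = ṁ·Δh = 292.9 kg/min × -1517.9 kJ/kg = -444590 kJ/min
|Q| = 7409.9 kW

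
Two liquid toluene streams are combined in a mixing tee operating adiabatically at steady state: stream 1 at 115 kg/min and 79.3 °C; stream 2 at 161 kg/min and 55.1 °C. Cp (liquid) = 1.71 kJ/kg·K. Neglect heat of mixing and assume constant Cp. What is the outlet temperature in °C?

No heat crosses the boundary, so H_out = H_in.
Σ ṁᵢCp,ᵢTᵢ = 115×1.71×79.3 + 161×1.71×55.1 = 30764
Σ ṁᵢCp,ᵢ = 115×1.71 + 161×1.71 = 471.96
T_out = 30764 / 471.96 = 65.183 °C

T_out = 65.2 °C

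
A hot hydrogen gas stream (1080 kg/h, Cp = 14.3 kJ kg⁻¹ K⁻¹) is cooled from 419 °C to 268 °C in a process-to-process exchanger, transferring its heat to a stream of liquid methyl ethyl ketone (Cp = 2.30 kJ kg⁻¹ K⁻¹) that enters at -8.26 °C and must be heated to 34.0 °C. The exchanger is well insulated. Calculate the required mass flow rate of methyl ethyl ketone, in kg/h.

ṁ_c = 24000 kg/h

Heat released by hot stream: Q = 1080 × 14.3 × (419 − 268) = 2.332e+06 kJ/h
Energy balance on cold side (adiabatic exchanger): Q = ṁ_c·Cp_c·(T_c,out − T_c,in)
ṁ_c = 2.332e+06 / [2.30 × (34.0 − -8.26)] = 23993 kg/h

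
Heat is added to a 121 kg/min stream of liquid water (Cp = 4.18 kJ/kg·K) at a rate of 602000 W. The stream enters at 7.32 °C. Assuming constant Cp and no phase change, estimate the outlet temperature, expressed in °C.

Q = 602000 W = 36120 kJ/min
ΔT = Q/(ṁ·Cp) = 36120/(121×4.18) = 71.414 K
T_out = 7.32 + 71.414 = 78.734 °C

T_out = 78.7 °C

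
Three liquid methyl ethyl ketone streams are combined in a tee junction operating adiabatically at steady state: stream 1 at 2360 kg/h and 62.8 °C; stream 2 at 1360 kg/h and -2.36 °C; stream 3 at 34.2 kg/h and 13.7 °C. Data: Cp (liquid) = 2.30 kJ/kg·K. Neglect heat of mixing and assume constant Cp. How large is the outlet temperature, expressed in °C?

T_out = 38.7 °C

Adiabatic, steady state ⇒ Σ ṁᵢCp,ᵢ(T_out − Tᵢ) = 0
T_out = Σ ṁᵢCp,ᵢTᵢ / Σ ṁᵢCp,ᵢ
      = 334570 / 8634.7 = 38.748 °C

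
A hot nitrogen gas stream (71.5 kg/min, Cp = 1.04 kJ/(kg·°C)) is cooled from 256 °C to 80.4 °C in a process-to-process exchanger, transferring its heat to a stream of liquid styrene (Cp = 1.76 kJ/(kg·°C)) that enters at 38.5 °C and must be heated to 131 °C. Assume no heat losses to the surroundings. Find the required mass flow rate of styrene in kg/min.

Heat released by hot stream: Q = 71.5 × 1.04 × (256 − 80.4) = 13058 kJ/min
Energy balance on cold side (adiabatic exchanger): Q = ṁ_c·Cp_c·(T_c,out − T_c,in)
ṁ_c = 13058 / [1.76 × (131 − 38.5)] = 80.206 kg/min

ṁ_c = 80.2 kg/min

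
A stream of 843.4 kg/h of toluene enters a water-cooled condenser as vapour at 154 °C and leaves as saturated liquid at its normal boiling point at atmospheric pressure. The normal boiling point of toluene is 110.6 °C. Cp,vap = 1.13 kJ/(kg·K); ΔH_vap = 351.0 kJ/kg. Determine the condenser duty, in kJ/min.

Q_c = 5620 kJ/min

vapour 154→110.6 °C: -49.042 kJ/kg
condensation at 110.6 °C: -351 kJ/kg
Δh = -49.042 + -351 = -400.04 kJ/kg
Q = ṁ·Δh = 843.4 kg/h × -400.04 kJ/kg = -337400 kJ/h
|Q| = 93.721 kW = 5623.3 kJ/min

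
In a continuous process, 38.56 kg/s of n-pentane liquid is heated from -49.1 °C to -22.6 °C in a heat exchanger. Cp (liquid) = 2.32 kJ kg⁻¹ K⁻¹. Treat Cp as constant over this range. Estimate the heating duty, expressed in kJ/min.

Q = ṁ·Cp·ΔT = 38.56 × 2.32 × (-22.6 − -49.1) = 2370.7 kJ/s
Heating duty = 142240 kJ/min

Q = 142000 kJ/min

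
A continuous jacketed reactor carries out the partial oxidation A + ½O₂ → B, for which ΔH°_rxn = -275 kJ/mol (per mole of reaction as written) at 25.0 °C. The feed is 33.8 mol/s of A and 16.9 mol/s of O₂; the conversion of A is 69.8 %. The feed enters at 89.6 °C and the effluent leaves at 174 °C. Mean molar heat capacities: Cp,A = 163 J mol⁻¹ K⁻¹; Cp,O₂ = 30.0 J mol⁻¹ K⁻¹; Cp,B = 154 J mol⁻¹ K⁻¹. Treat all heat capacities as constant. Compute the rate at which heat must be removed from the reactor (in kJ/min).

Q_out = 364000 kJ/min

Extent of reaction ξ = 0.698 × 33.8 = 23.592 mol/s
Reaction term: ξ·ΔH°_rxn = 23.592 × -275 = -6487.9 kJ/s
Sensible, feed 89.6→25 °C: -388.66 kJ/s
Outlet flows (mol/s): A 10.208, O₂ 5.1038, B 23.592
Sensible, products 25→174 °C: 812.08 kJ/s
Q = ΔH = -6064.5 kJ/s = -6064.5 kW
Heat removed = 363870 kJ/min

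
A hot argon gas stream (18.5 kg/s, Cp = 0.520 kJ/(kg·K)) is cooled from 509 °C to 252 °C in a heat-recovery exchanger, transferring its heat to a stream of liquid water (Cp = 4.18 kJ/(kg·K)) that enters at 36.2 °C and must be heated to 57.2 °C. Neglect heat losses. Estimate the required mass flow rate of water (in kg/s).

Heat released by hot stream: Q = 18.5 × 0.520 × (509 − 252) = 2472.3 kJ/s
Energy balance on cold side (adiabatic exchanger): Q = ṁ_c·Cp_c·(T_c,out − T_c,in)
ṁ_c = 2472.3 / [4.18 × (57.2 − 36.2)] = 28.165 kg/s

ṁ_c = 28.2 kg/s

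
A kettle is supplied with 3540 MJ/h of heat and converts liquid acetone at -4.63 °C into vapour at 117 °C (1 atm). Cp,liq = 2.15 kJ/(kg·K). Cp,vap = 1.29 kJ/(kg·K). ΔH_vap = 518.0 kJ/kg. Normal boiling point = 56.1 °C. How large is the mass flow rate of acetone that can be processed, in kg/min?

ṁ = 81.1 kg/min

Δh = 2.15×(56.1−-4.63) + 518.0 + 1.29×(117−56.1) = 727.13 kJ/kg
Q = 3540 MJ/h = 983.33 kJ/s = 59000 kJ/min
ṁ = Q/Δh = 59000 / 727.13 = 81.141 kg/min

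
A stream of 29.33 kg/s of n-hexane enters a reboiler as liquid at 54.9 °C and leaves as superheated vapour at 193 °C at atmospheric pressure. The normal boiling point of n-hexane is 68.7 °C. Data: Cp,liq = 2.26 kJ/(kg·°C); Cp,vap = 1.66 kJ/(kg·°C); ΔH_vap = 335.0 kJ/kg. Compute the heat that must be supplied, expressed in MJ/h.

Q = 60500 MJ/h

liquid 54.9→68.7 °C: 31.188 kJ/kg
vaporisation at 68.7 °C: 335 kJ/kg
vapour 68.7→193 °C: 206.34 kJ/kg
Δh = 31.188 + 335 + 206.34 = 572.53 kJ/kg
Q = ṁ·Δh = 29.33 kg/s × 572.53 kJ/kg = 16792 kJ/s
|Q| = 16792 kW = 60452 MJ/h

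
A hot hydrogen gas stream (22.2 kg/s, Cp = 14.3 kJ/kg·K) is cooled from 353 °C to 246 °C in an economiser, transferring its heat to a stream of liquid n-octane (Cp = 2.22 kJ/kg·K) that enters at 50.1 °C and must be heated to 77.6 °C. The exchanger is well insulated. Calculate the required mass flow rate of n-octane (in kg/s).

ṁ_c = 556 kg/s

Heat released by hot stream: Q = 22.2 × 14.3 × (353 − 246) = 33968 kJ/s
Energy balance on cold side (adiabatic exchanger): Q = ṁ_c·Cp_c·(T_c,out − T_c,in)
ṁ_c = 33968 / [2.22 × (77.6 − 50.1)] = 556.4 kg/s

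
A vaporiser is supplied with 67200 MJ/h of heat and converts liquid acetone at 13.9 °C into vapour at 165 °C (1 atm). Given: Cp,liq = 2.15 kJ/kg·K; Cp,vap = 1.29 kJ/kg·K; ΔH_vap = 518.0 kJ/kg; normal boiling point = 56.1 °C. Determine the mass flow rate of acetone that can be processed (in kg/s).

ṁ = 24.9 kg/s

Δh = 2.15×(56.1−13.9) + 518.0 + 1.29×(165−56.1) = 749.21 kJ/kg
Q = 67200 MJ/h = 18667 kJ/s = 18667 kJ/s
ṁ = Q/Δh = 18667 / 749.21 = 24.915 kg/s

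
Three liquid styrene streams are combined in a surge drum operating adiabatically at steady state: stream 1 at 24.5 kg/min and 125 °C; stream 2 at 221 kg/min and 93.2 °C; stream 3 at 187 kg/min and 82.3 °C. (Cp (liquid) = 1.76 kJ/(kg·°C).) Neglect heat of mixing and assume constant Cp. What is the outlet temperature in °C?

T_out = 90.3 °C

Adiabatic, steady state ⇒ Σ ṁᵢCp,ᵢ(T_out − Tᵢ) = 0
Σ ṁᵢCp,ᵢTᵢ = 24.5×1.76×125 + 221×1.76×93.2 + 187×1.76×82.3 = 68728
Σ ṁᵢCp,ᵢ = 24.5×1.76 + 221×1.76 + 187×1.76 = 761.2
T_out = 68728 / 761.2 = 90.289 °C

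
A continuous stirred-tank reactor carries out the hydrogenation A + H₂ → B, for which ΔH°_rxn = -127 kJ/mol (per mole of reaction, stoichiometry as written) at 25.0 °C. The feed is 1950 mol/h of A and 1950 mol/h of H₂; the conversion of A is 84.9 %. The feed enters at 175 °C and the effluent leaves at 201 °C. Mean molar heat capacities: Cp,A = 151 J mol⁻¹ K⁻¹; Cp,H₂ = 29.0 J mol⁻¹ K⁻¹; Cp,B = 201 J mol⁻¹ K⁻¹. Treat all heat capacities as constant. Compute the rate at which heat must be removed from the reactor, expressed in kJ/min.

Extent of reaction ξ = 0.849 × 1950 = 1655.5 mol/h
Reaction term: ξ·ΔH°_rxn = 1655.5 × -127 = -210250 kJ/h
Sensible, feed 175→25 °C: -52650 kJ/h
Outlet flows (mol/h): A 294.45, H₂ 294.45, B 1655.5
Sensible, products 25→201 °C: 67895 kJ/h
Q = ΔH = -195010 kJ/h = -54.169 kW
Heat removed = 3250.2 kJ/min

Q_out = 3250 kJ/min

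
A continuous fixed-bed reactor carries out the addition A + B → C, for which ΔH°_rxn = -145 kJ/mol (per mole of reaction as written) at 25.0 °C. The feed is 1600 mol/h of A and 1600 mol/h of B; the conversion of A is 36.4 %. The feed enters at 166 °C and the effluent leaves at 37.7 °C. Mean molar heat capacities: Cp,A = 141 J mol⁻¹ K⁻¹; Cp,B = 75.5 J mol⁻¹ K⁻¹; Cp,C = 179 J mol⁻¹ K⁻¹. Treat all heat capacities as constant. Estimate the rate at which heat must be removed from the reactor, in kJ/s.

Extent of reaction ξ = 0.364 × 1600 = 582.4 mol/h
Reaction term: ξ·ΔH°_rxn = 582.4 × -145 = -84448 kJ/h
Sensible, feed 166→25 °C: -48842 kJ/h
Outlet flows (mol/h): A 1017.6, B 1017.6, C 582.4
Sensible, products 25→37.7 °C: 4121.9 kJ/h
Q = ΔH = -129170 kJ/h = -35.88 kW
Heat removed = 35.88 kJ/s

Q_out = 35.9 kJ/s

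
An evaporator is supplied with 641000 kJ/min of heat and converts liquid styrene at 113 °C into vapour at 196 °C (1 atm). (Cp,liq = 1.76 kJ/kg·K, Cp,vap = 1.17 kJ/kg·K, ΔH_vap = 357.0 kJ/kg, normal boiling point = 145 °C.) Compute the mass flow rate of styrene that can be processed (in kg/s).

Δh = 1.76×(145−113) + 357.0 + 1.17×(196−145) = 472.99 kJ/kg
Q = 641000 kJ/min = 10683 kJ/s = 10683 kJ/s
ṁ = Q/Δh = 10683 / 472.99 = 22.587 kg/s

ṁ = 22.6 kg/s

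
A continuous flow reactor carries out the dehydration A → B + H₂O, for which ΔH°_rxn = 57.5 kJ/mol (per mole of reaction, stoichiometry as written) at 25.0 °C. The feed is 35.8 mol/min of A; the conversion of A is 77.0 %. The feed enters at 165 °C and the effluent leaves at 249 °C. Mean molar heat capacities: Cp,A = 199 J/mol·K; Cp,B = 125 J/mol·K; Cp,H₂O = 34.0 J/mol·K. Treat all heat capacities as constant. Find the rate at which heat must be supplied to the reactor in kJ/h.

Q_in = 116000 kJ/h

Extent of reaction ξ = 0.770 × 35.8 = 27.566 mol/min
Reaction term: ξ·ΔH°_rxn = 27.566 × 57.5 = 1585 kJ/min
Sensible, feed 165→25 °C: -997.39 kJ/min
Outlet flows (mol/min): A 8.234, B 27.566, H₂O 27.566
Sensible, products 25→249 °C: 1348.8 kJ/min
Q = ΔH = 1936.5 kJ/min = 32.275 kW
Heat supplied = 116190 kJ/h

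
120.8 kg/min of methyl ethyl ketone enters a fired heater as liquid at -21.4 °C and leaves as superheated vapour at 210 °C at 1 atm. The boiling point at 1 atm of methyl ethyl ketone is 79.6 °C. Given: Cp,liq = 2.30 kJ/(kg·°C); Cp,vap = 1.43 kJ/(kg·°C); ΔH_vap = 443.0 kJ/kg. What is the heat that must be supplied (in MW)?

liquid -21.4→79.6 °C: 232.3 kJ/kg
vaporisation at 79.6 °C: 443 kJ/kg
vapour 79.6→210 °C: 186.47 kJ/kg
Δh = 232.3 + 443 + 186.47 = 861.77 kJ/kg
Q = ṁ·Δh = 120.8 kg/min × 861.77 kJ/kg = 104100 kJ/min
|Q| = 1735 kW = 1.735 MW

Q = 1.74 MW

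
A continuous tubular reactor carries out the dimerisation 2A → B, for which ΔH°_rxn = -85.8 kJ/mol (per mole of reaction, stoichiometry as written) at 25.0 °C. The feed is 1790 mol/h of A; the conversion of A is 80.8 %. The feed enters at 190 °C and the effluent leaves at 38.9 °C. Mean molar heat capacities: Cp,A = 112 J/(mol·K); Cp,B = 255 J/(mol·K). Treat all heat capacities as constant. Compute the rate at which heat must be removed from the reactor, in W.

Q_out = 25600 W

Extent of reaction ξ = 0.808 × 1790 / 2 = 723.16 mol/h
Reaction term: ξ·ΔH°_rxn = 723.16 × -85.8 = -62047 kJ/h
Sensible, feed 190→25 °C: -33079 kJ/h
Outlet flows (mol/h): A 343.68, B 723.16
Sensible, products 25→38.9 °C: 3098.3 kJ/h
Q = ΔH = -92028 kJ/h = -25.563 kW
Heat removed = 25563 W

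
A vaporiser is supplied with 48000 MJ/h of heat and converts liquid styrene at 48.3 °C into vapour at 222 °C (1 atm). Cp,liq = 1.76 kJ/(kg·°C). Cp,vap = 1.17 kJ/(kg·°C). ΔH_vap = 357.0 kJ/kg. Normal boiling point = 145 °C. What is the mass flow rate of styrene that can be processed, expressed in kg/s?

Δh = 1.76×(145−48.3) + 357.0 + 1.17×(222−145) = 617.28 kJ/kg
Q = 48000 MJ/h = 13333 kJ/s = 13333 kJ/s
ṁ = Q/Δh = 13333 / 617.28 = 21.6 kg/s

ṁ = 21.6 kg/s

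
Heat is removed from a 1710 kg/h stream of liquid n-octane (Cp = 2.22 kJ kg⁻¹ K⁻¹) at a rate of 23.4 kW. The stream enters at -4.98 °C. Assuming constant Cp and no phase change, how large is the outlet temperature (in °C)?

Q = 23.4 kW = 84240 kJ/h
ΔT = Q/(ṁ·Cp) = 84240/(1710×2.22) = 22.191 K
T_out = -4.98 − 22.191 = -27.171 °C

T_out = -27.2 °C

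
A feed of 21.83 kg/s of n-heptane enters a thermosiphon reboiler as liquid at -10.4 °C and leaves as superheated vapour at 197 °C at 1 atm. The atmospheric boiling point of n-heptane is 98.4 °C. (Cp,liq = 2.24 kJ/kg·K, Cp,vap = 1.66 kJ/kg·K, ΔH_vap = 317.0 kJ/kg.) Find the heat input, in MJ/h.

liquid -10.4→98.4 °C: 243.71 kJ/kg
vaporisation at 98.4 °C: 317 kJ/kg
vapour 98.4→197 °C: 163.68 kJ/kg
Δh = 243.71 + 317 + 163.68 = 724.39 kJ/kg
Q = ṁ·Δh = 21.83 kg/s × 724.39 kJ/kg = 15813 kJ/s
|Q| = 15813 kW = 56928 MJ/h

Q = 56900 MJ/h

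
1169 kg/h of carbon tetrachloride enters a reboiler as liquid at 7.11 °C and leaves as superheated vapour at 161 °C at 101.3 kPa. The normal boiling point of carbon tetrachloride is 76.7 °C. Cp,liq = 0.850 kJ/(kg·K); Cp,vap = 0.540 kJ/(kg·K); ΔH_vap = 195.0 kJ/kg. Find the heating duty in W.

liquid 7.11→76.7 °C: 59.151 kJ/kg
vaporisation at 76.7 °C: 195 kJ/kg
vapour 76.7→161 °C: 45.522 kJ/kg
Δh = 59.151 + 195 + 45.522 = 299.67 kJ/kg
Q = ṁ·Δh = 1169 kg/h × 299.67 kJ/kg = 350320 kJ/h
|Q| = 97.311 kW = 97311 W

Q = 97300 W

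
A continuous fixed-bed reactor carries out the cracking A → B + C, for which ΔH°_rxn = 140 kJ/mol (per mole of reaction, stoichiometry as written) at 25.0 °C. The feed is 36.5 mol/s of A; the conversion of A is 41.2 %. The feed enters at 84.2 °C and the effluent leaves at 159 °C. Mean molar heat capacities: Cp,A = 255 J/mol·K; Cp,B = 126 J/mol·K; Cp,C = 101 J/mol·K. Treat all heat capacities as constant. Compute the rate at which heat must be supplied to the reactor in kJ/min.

Extent of reaction ξ = 0.412 × 36.5 = 15.038 mol/s
Reaction term: ξ·ΔH°_rxn = 15.038 × 140 = 2105.3 kJ/s
Sensible, feed 84.2→25 °C: -551 kJ/s
Outlet flows (mol/s): A 21.462, B 15.038, C 15.038
Sensible, products 25→159 °C: 1190.8 kJ/s
Q = ΔH = 2745.1 kJ/s = 2745.1 kW
Heat supplied = 164710 kJ/min

Q_in = 165000 kJ/min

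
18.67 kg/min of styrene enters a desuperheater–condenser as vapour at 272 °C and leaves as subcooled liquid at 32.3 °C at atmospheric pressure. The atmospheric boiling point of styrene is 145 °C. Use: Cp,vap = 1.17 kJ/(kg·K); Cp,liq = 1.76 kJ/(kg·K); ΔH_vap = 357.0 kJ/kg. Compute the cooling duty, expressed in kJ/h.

Q_c = 789000 kJ/h

vapour 272→145 °C: -148.59 kJ/kg
condensation at 145 °C: -357 kJ/kg
liquid 145→32.3 °C: -198.35 kJ/kg
Δh = -148.59 + -357 + -198.35 = -703.94 kJ/kg
Q = ṁ·Δh = 18.67 kg/min × -703.94 kJ/kg = -13143 kJ/min
|Q| = 219.04 kW = 788560 kJ/h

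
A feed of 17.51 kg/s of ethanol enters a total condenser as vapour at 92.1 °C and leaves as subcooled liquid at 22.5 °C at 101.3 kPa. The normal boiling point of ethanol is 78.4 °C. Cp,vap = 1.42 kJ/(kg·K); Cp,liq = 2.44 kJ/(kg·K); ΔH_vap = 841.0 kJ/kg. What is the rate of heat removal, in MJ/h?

vapour 92.1→78.4 °C: -19.454 kJ/kg
condensation at 78.4 °C: -841 kJ/kg
liquid 78.4→22.5 °C: -136.4 kJ/kg
Δh = -19.454 + -841 + -136.4 = -996.85 kJ/kg
Q = ṁ·Δh = 17.51 kg/s × -996.85 kJ/kg = -17455 kJ/s
|Q| = 17455 kW = 62837 MJ/h

Q_c = 62800 MJ/h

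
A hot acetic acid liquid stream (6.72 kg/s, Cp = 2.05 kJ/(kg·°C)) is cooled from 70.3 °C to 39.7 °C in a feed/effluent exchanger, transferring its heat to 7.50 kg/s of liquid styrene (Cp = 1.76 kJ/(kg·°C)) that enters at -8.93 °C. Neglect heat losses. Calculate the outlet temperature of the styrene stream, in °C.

Heat released by hot stream: Q = 6.72 × 2.05 × (70.3 − 39.7) = 421.55 kJ/s
Energy balance on cold side (adiabatic exchanger): Q = ṁ_c·Cp_c·(T_c,out − T_c,in)
T_c,out = -8.93 + 421.55/(7.50 × 1.76) = 23.005 °C

T_c,out = 23.0 °C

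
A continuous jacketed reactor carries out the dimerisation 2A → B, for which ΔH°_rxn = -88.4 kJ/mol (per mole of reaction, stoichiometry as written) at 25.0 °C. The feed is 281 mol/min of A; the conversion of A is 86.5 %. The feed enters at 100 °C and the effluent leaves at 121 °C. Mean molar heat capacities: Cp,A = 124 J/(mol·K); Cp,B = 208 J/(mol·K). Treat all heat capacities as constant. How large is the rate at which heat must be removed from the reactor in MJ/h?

Extent of reaction ξ = 0.865 × 281 / 2 = 121.53 mol/min
Reaction term: ξ·ΔH°_rxn = 121.53 × -88.4 = -10743 kJ/min
Sensible, feed 100→25 °C: -2613.3 kJ/min
Outlet flows (mol/min): A 37.935, B 121.53
Sensible, products 25→121 °C: 2878.3 kJ/min
Q = ΔH = -10478 kJ/min = -174.64 kW
Heat removed = 628.71 MJ/h

Q_out = 629 MJ/h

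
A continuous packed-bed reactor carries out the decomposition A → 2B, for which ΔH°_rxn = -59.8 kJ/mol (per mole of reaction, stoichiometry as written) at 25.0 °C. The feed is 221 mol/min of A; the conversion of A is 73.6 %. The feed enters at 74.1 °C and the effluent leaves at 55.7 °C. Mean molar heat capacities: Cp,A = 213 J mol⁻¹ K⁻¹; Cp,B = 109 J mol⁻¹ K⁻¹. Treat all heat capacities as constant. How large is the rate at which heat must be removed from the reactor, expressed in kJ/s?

Q_out = 176 kJ/s

Extent of reaction ξ = 0.736 × 221 = 162.66 mol/min
Reaction term: ξ·ΔH°_rxn = 162.66 × -59.8 = -9726.8 kJ/min
Sensible, feed 74.1→25 °C: -2311.3 kJ/min
Outlet flows (mol/min): A 58.344, B 325.31
Sensible, products 25→55.7 °C: 1470.1 kJ/min
Q = ΔH = -10568 kJ/min = -176.13 kW
Heat removed = 176.13 kJ/s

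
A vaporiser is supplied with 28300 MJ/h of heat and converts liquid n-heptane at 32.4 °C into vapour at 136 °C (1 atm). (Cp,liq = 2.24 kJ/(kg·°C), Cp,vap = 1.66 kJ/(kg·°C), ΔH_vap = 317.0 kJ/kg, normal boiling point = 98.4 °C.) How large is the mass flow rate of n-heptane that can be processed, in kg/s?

Δh = 2.24×(98.4−32.4) + 317.0 + 1.66×(136−98.4) = 527.26 kJ/kg
Q = 28300 MJ/h = 7861.1 kJ/s = 7861.1 kJ/s
ṁ = Q/Δh = 7861.1 / 527.26 = 14.909 kg/s

ṁ = 14.9 kg/s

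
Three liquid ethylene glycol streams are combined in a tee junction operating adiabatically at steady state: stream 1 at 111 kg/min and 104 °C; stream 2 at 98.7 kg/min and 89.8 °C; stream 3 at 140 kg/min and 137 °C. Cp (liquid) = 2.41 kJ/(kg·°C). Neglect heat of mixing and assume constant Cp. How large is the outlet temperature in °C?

Energy balance with Q = 0: Σ ṁᵢCp,ᵢ(T_out − Tᵢ) = 0
T_out = Σ ṁᵢCp,ᵢTᵢ / Σ ṁᵢCp,ᵢ
      = 95405 / 842.78 = 113.2 °C

T_out = 113 °C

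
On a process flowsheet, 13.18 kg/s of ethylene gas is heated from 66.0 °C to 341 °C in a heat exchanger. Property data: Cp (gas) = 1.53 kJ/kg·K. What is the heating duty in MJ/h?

Q = 20000 MJ/h

Q = ṁ·Cp·ΔT = 13.18 × 1.53 × (341 − 66.0) = 5545.5 kJ/s
Heating duty = 19964 MJ/h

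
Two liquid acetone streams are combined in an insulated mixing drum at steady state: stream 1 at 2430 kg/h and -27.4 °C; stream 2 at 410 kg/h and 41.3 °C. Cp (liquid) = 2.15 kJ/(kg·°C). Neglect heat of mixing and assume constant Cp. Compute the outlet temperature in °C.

T_out = -17.5 °C

Adiabatic, steady state ⇒ Σ ṁᵢCp,ᵢ(T_out − Tᵢ) = 0
Σ ṁᵢCp,ᵢTᵢ = 2430×2.15×-27.4 + 410×2.15×41.3 = -106750
Σ ṁᵢCp,ᵢ = 2430×2.15 + 410×2.15 = 6106
T_out = -106750 / 6106 = -17.482 °C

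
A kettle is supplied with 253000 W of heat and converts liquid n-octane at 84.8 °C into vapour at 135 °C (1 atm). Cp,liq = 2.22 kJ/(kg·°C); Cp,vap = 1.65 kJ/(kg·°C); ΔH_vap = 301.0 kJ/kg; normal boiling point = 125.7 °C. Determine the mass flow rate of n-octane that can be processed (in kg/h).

Δh = 2.22×(125.7−84.8) + 301.0 + 1.65×(135−125.7) = 407.14 kJ/kg
Q = 253000 W = 253 kJ/s = 910800 kJ/h
ṁ = Q/Δh = 910800 / 407.14 = 2237.1 kg/h

ṁ = 2240 kg/h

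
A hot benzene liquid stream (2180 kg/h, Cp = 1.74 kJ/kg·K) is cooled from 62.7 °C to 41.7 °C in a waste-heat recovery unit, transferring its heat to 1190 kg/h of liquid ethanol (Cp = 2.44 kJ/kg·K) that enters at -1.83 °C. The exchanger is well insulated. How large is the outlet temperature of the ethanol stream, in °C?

Heat released by hot stream: Q = 2180 × 1.74 × (62.7 − 41.7) = 79657 kJ/h
Energy balance on cold side (adiabatic exchanger): Q = ṁ_c·Cp_c·(T_c,out − T_c,in)
T_c,out = -1.83 + 79657/(1190 × 2.44) = 25.604 °C

T_c,out = 25.6 °C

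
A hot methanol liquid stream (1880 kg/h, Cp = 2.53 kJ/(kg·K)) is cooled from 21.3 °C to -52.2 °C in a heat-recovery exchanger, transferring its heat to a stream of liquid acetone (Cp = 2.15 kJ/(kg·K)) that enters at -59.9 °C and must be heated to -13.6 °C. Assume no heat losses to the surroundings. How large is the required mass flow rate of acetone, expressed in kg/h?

Heat released by hot stream: Q = 1880 × 2.53 × (21.3 − -52.2) = 349600 kJ/h
Energy balance on cold side (adiabatic exchanger): Q = ṁ_c·Cp_c·(T_c,out − T_c,in)
ṁ_c = 349600 / [2.15 × (-13.6 − -59.9)] = 3511.9 kg/h

ṁ_c = 3510 kg/h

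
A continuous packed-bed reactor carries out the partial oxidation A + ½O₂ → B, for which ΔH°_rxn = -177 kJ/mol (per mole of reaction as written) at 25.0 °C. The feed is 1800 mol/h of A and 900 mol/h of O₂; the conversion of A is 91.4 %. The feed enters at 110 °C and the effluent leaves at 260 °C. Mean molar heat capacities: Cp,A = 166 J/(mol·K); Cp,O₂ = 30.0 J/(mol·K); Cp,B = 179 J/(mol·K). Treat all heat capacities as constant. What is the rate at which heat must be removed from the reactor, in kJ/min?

Extent of reaction ξ = 0.914 × 1800 = 1645.2 mol/h
Reaction term: ξ·ΔH°_rxn = 1645.2 × -177 = -291200 kJ/h
Sensible, feed 110→25 °C: -27693 kJ/h
Outlet flows (mol/h): A 154.8, O₂ 77.4, B 1645.2
Sensible, products 25→260 °C: 75790 kJ/h
Q = ΔH = -243100 kJ/h = -67.529 kW
Heat removed = 4051.7 kJ/min

Q_out = 4050 kJ/min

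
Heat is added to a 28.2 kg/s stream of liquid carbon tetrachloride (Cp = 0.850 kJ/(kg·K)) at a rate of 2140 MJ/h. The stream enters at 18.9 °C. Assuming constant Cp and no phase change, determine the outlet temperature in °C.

T_out = 43.7 °C

Q = 2140 MJ/h = 594.44 kJ/s
ΔT = Q/(ṁ·Cp) = 594.44/(28.2×0.850) = 24.8 K
T_out = 18.9 + 24.8 = 43.7 °C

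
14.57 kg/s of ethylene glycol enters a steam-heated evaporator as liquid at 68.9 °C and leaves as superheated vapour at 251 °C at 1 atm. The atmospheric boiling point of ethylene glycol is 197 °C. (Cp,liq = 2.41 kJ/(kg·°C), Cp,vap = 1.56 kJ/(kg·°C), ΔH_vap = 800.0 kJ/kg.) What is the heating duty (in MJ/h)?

liquid 68.9→197 °C: 308.72 kJ/kg
vaporisation at 197 °C: 800 kJ/kg
vapour 197→251 °C: 84.24 kJ/kg
Δh = 308.72 + 800 + 84.24 = 1193 kJ/kg
Q = ṁ·Δh = 14.57 kg/s × 1193 kJ/kg = 17381 kJ/s
|Q| = 17381 kW = 62573 MJ/h

Q = 62600 MJ/h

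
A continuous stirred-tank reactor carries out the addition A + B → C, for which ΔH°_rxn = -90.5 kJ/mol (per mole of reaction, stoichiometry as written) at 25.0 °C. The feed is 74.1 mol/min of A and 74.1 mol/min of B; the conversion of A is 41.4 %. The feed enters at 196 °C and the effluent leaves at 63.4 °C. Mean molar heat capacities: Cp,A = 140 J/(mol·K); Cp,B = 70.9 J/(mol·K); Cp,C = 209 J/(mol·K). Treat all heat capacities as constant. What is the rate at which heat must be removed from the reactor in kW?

Q_out = 80.8 kW

Extent of reaction ξ = 0.414 × 74.1 = 30.677 mol/min
Reaction term: ξ·ΔH°_rxn = 30.677 × -90.5 = -2776.3 kJ/min
Sensible, feed 196→25 °C: -2672.3 kJ/min
Outlet flows (mol/min): A 43.423, B 43.423, C 30.677
Sensible, products 25→63.4 °C: 597.87 kJ/min
Q = ΔH = -4850.8 kJ/min = -80.846 kW
Heat removed = 80.846 kW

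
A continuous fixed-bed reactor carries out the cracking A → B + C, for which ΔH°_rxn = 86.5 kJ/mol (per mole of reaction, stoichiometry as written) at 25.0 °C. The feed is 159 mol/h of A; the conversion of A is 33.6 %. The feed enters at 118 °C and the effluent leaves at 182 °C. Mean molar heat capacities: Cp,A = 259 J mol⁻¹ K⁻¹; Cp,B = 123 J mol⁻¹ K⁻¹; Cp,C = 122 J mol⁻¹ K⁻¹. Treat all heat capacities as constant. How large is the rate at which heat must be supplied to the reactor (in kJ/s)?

Q_in = 1.98 kJ/s

Extent of reaction ξ = 0.336 × 159 = 53.424 mol/h
Reaction term: ξ·ΔH°_rxn = 53.424 × 86.5 = 4621.2 kJ/h
Sensible, feed 118→25 °C: -3829.8 kJ/h
Outlet flows (mol/h): A 105.58, B 53.424, C 53.424
Sensible, products 25→182 °C: 6348 kJ/h
Q = ΔH = 7139.3 kJ/h = 1.9831 kW
Heat supplied = 1.9831 kJ/s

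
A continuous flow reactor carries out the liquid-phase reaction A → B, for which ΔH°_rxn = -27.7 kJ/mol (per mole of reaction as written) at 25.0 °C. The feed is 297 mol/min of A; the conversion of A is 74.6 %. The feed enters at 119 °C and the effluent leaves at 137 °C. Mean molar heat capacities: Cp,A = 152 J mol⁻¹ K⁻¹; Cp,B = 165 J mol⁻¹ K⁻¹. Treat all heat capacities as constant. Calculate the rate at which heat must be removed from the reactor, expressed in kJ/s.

Q_out = 83.4 kJ/s

Extent of reaction ξ = 0.746 × 297 = 221.56 mol/min
Reaction term: ξ·ΔH°_rxn = 221.56 × -27.7 = -6137.3 kJ/min
Sensible, feed 119→25 °C: -4243.5 kJ/min
Outlet flows (mol/min): A 75.438, B 221.56
Sensible, products 25→137 °C: 5378.7 kJ/min
Q = ΔH = -5002.1 kJ/min = -83.368 kW
Heat removed = 83.368 kJ/s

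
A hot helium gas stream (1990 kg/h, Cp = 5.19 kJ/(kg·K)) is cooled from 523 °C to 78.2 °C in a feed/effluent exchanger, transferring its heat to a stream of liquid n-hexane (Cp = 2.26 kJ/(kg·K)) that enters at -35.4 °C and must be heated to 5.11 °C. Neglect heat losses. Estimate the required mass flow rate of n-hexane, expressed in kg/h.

Heat released by hot stream: Q = 1990 × 5.19 × (523 − 78.2) = 4.5939e+06 kJ/h
Energy balance on cold side (adiabatic exchanger): Q = ṁ_c·Cp_c·(T_c,out − T_c,in)
ṁ_c = 4.5939e+06 / [2.26 × (5.11 − -35.4)] = 50178 kg/h

ṁ_c = 50200 kg/h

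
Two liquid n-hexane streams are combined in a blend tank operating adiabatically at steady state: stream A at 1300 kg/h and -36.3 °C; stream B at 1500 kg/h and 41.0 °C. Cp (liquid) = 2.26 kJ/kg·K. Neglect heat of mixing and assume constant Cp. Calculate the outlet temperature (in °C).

Adiabatic, steady state ⇒ Σ ṁᵢCp,ᵢ(T_out − Tᵢ) = 0
T_out = Σ ṁᵢCp,ᵢTᵢ / Σ ṁᵢCp,ᵢ
      = 32341 / 6328 = 5.1107 °C

T_out = 5.11 °C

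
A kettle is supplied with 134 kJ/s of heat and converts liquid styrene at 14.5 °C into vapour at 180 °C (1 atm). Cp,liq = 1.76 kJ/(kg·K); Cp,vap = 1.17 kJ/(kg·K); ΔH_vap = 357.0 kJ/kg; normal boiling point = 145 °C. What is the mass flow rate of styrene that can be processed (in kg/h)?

Δh = 1.76×(145−14.5) + 357.0 + 1.17×(180−145) = 627.63 kJ/kg
Q = 134 kJ/s = 134 kJ/s = 482400 kJ/h
ṁ = Q/Δh = 482400 / 627.63 = 768.61 kg/h

ṁ = 769 kg/h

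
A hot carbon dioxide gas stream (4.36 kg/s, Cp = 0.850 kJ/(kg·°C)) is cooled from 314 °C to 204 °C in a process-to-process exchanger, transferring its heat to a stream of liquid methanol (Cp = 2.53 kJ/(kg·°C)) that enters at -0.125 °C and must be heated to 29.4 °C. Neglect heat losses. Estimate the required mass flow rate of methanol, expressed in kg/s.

ṁ_c = 5.46 kg/s

Heat released by hot stream: Q = 4.36 × 0.850 × (314 − 204) = 407.66 kJ/s
Energy balance on cold side (adiabatic exchanger): Q = ṁ_c·Cp_c·(T_c,out − T_c,in)
ṁ_c = 407.66 / [2.53 × (29.4 − -0.125)] = 5.4574 kg/s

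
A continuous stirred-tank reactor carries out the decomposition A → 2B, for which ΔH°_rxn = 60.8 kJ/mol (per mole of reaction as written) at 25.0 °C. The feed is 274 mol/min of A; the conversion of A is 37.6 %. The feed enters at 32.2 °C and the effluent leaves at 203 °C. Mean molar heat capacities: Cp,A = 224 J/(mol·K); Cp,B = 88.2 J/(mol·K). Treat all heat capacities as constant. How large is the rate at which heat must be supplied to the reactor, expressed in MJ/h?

Extent of reaction ξ = 0.376 × 274 = 103.02 mol/min
Reaction term: ξ·ΔH°_rxn = 103.02 × 60.8 = 6263.9 kJ/min
Sensible, feed 32.2→25 °C: -441.91 kJ/min
Outlet flows (mol/min): A 170.98, B 206.05
Sensible, products 25→203 °C: 10052 kJ/min
Q = ΔH = 15874 kJ/min = 264.57 kW
Heat supplied = 952.44 MJ/h

Q_in = 952 MJ/h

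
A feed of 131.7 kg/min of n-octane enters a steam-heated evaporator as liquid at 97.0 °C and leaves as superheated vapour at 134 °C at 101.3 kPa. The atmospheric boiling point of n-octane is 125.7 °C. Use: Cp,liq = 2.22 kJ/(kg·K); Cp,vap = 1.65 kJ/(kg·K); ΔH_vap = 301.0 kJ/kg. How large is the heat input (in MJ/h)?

liquid 97.0→125.7 °C: 63.714 kJ/kg
vaporisation at 125.7 °C: 301 kJ/kg
vapour 125.7→134 °C: 13.695 kJ/kg
Δh = 63.714 + 301 + 13.695 = 378.41 kJ/kg
Q = ṁ·Δh = 131.7 kg/min × 378.41 kJ/kg = 49836 kJ/min
|Q| = 830.61 kW = 2990.2 MJ/h

Q = 2990 MJ/h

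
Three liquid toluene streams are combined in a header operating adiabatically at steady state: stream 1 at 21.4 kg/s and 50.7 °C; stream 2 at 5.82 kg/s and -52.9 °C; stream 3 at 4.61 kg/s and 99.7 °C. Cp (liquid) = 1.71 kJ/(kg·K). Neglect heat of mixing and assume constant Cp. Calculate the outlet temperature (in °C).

T_out = 38.9 °C

Energy balance with Q = 0: Σ ṁᵢCp,ᵢ(T_out − Tᵢ) = 0
T_out = Σ ṁᵢCp,ᵢTᵢ / Σ ṁᵢCp,ᵢ
      = 2114.8 / 54.429 = 38.854 °C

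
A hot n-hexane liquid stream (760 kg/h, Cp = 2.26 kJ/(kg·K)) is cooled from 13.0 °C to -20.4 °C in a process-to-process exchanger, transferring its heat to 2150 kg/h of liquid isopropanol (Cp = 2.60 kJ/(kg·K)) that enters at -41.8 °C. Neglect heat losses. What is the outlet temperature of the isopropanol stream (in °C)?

Heat released by hot stream: Q = 760 × 2.26 × (13.0 − -20.4) = 57368 kJ/h
Energy balance on cold side (adiabatic exchanger): Q = ṁ_c·Cp_c·(T_c,out − T_c,in)
T_c,out = -41.8 + 57368/(2150 × 2.60) = -31.537 °C

T_c,out = -31.5 °C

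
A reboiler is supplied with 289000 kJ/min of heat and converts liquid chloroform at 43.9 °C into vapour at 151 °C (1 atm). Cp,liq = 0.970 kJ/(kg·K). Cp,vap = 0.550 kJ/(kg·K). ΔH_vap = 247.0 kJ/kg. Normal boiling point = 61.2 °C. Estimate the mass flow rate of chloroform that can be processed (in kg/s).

ṁ = 15.4 kg/s

Δh = 0.970×(61.2−43.9) + 247.0 + 0.550×(151−61.2) = 313.17 kJ/kg
Q = 289000 kJ/min = 4816.7 kJ/s = 4816.7 kJ/s
ṁ = Q/Δh = 4816.7 / 313.17 = 15.38 kg/s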